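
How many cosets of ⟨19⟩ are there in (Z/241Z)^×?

5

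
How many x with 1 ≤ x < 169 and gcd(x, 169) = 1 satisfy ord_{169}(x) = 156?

φ(169) = φ(13^2) = 13·(13−1) = 156 = 2^2 · 3 · 13.
In a cyclic group of order 156, there are φ(d) elements of order d for each divisor d of 156, and zero for non-divisors.
156 = 2^2 · 3 · 13 divides 156, and φ(156) = 48.

48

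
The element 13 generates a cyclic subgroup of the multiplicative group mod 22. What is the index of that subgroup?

1

ord(13) | φ(22) = φ(2)·φ(11) = 1·10 = 10 = 2 · 5.
Divisors of 10: 1, 2, 5, 10.
Test each divisor d:
13^1 ≡ 13 (mod 22)
13^2 ≡ 15 (mod 22)
13^5 ≡ 21 (mod 22)
13^10 ≡ 1 (mod 22) ✓
So ord_22(13) = 10, hence |⟨13⟩| = 10.
[(Z/22Z)^× : ⟨13⟩] = 10/10 = 1.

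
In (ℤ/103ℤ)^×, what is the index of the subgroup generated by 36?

2

Since 36 ∈ (Z/103Z)^×, its order divides φ(103) = 103 − 1 = 102 = 2 · 3 · 17.
Divisors of 102: 1, 2, 3, 6, 17, 34, 51, 102.
Compute 36^d (mod 103) for the divisors d until we hit 1:
36^1 ≡ 36 (mod 103)
36^2 ≡ 60 (mod 103)
36^3 ≡ 100 (mod 103)
36^6 ≡ 9 (mod 103)
36^17 ≡ 46 (mod 103)
36^34 ≡ 56 (mod 103)
36^51 ≡ 1 (mod 103) ✓
Thus |⟨36⟩| = ord(36) = 51.
[(Z/103Z)^× : ⟨36⟩] = 102/51 = 2.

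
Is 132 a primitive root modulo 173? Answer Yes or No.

φ(173) = 173 − 1 = 172 = 2^2 · 43.
Test 132^(172/q) mod 173 for each prime factor q of 172:
132^86 ≡ 1 (mod 173)  [q = 2: ≡ 1 ✗]
132^4 ≡ 152 (mod 173)  [q = 43: ≢ 1 ✓]
The check at q = 2 fails, so 132 generates a proper subgroup.

No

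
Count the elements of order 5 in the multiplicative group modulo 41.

φ(41) = 41 − 1 = 40 = 2^3 · 5.
In a cyclic group of order 40, there are φ(d) elements of order d for each divisor d of 40, and zero for non-divisors.
5 | 40, and φ(5) = 5 − 1 = 4.

4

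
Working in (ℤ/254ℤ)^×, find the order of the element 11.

63

Since 11 ∈ (Z/254Z)^×, its order divides φ(254) = φ(2)·φ(127) = 1·126 = 126 = 2 · 3^2 · 7.
Divisors of 126: 1, 2, 3, 6, 7, 9, 14, 18, 21, 42, 63, 126.
Evaluate successive powers at the divisors of 126:
11^1 ≡ 11 (mod 254)
11^2 ≡ 121 (mod 254)
11^3 ≡ 61 (mod 254)
11^6 ≡ 165 (mod 254)
11^7 ≡ 37 (mod 254)
11^9 ≡ 159 (mod 254)
11^14 ≡ 99 (mod 254)
11^18 ≡ 135 (mod 254)
11^21 ≡ 107 (mod 254)
11^42 ≡ 19 (mod 254)
11^63 ≡ 1 (mod 254) ✓
So ord_254(11) = 63.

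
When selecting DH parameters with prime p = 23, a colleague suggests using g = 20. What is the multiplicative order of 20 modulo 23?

The order of 20 must divide φ(23) = 23 − 1 = 22 = 2 · 11.
Divisors of 22: 1, 2, 11, 22.
Evaluate successive powers at the divisors of 22:
20^1 ≡ 20
20^2 ≡ 9
20^11 ≡ 22
20^22 ≡ 1
So ord_23(20) = 22.

22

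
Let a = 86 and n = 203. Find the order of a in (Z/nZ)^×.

6

The order of 86 must divide φ(203) = φ(7·29) = (7−1)·(29−1) = 6·28 = 168 = 2^3 · 3 · 7.
Divisors of 168: 1, 2, 3, 4, 6, 7, 8, 12, 14, 21, 24, 28, 42, 56, 84, 168.
Check 86^d mod 203 for each divisor in increasing order:
86^1 ≡ 86
86^2 ≡ 88
86^3 ≡ 57
86^4 ≡ 30
86^6 ≡ 1
The smallest such exponent is 6, so the order of 86 is 6.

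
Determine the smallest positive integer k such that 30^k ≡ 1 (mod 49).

Since 30 ∈ (Z/49Z)^×, its order divides φ(49) = φ(7^2) = 7·(7−1) = 42 = 2 · 3 · 7.
Divisors of 42: 1, 2, 3, 6, 7, 14, 21, 42.
Compute 30^d (mod 49) for the divisors d until we hit 1:
30^1 ≡ 30 (mod 49)
30^2 ≡ 18 (mod 49)
30^3 ≡ 1 (mod 49) ✓
Hence ord(30) = 3.

3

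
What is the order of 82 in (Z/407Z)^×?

60

The order of 82 must divide φ(407) = φ(11·37) = (11−1)·(37−1) = 10·36 = 360 = 2^3 · 3^2 · 5.
Divisors of 360: 1, 2, 3, 4, 5, 6, 8, 9, 10, 12, 15, 18, 20, 24, 30, 36, 40, 45, 60, 72, 90, 120, 180, 360.
Check 82^d mod 407 for each divisor in increasing order:
82^1 ≡ 82 (mod 407)
82^2 ≡ 212 (mod 407)
82^3 ≡ 290 (mod 407)
82^4 ≡ 174 (mod 407)
82^5 ≡ 23 (mod 407)
82^6 ≡ 258 (mod 407)
82^8 ≡ 158 (mod 407)
82^9 ≡ 339 (mod 407)
82^10 ≡ 122 (mod 407)
82^12 ≡ 223 (mod 407)
82^15 ≡ 364 (mod 407)
82^18 ≡ 147 (mod 407)
82^20 ≡ 232 (mod 407)
82^24 ≡ 75 (mod 407)
82^30 ≡ 221 (mod 407)
82^36 ≡ 38 (mod 407)
82^40 ≡ 100 (mod 407)
82^45 ≡ 265 (mod 407)
82^60 ≡ 1 (mod 407) ✓
Therefore the multiplicative order of 82 modulo 407 is 60.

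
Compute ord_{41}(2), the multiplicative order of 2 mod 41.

20

By Lagrange's theorem, ord_41(2) divides φ(41) = 41 − 1 = 40 = 2^3 · 5.
Divisors of 40: 1, 2, 4, 5, 8, 10, 20, 40.
Test each divisor d:
2^1 ≡ 2
2^2 ≡ 4
2^4 ≡ 16
2^5 ≡ 32
2^8 ≡ 10
2^10 ≡ 40
2^20 ≡ 1
So ord_41(2) = 20.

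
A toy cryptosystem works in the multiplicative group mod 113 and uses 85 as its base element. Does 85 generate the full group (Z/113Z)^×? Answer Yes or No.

No

φ(113) = 113 − 1 = 112 = 2^4 · 7.
Test 85^(112/q) mod 113 for each prime factor q of 112:
85^56 ≡ 1 (mod 113)  [q = 2: ≡ 1 ✗]
85^16 ≡ 106 (mod 113)  [q = 7: ≢ 1 ✓]
85^56 ≡ 1 shows ord(85) | 56, strictly less than φ(113); not a primitive root.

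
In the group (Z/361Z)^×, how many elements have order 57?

φ(361) = φ(19^2) = 19·(19−1) = 342 = 2 · 3^2 · 19.
(Z/361Z)^× is cyclic (|G| = 342); a cyclic group of order m has exactly φ(d) elements of each order d | m, and none otherwise.
57 = 3 · 19 divides 342, and φ(57) = 36.

36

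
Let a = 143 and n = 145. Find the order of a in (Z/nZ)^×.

28

ord(143) | φ(145) = φ(5·29) = (5−1)·(29−1) = 4·28 = 112 = 2^4 · 7.
Divisors of 112: 1, 2, 4, 7, 8, 14, 16, 28, 56, 112.
Test each divisor d:
143^1 ≡ 143 (mod 145)
143^2 ≡ 4 (mod 145)
143^4 ≡ 16 (mod 145)
143^7 ≡ 17 (mod 145)
143^8 ≡ 111 (mod 145)
143^14 ≡ 144 (mod 145)
143^16 ≡ 141 (mod 145)
143^28 ≡ 1 (mod 145) ✓
Therefore the multiplicative order of 143 modulo 145 is 28.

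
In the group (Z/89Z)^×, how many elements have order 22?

10

φ(89) = 89 − 1 = 88 = 2^3 · 11.
Since (Z/89Z)^× is cyclic of order 88, the number of elements of order d is φ(d) when d | 88 and 0 otherwise.
22 = 2 · 11 divides 88, and φ(22) = 10.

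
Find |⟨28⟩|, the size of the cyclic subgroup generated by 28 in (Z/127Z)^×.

18

ord(28) | φ(127) = 127 − 1 = 126 = 2 · 3^2 · 7.
Divisors of 126: 1, 2, 3, 6, 7, 9, 14, 18, 21, 42, 63, 126.
Check 28^d mod 127 for each divisor in increasing order:
28^1 ≡ 28 (mod 127)
28^2 ≡ 22 (mod 127)
28^3 ≡ 108 (mod 127)
28^6 ≡ 107 (mod 127)
28^7 ≡ 75 (mod 127)
28^9 ≡ 126 (mod 127)
28^14 ≡ 37 (mod 127)
28^18 ≡ 1 (mod 127) ✓
So ord_127(28) = 18.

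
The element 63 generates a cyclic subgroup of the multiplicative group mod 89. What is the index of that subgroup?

By Lagrange's theorem, ord_89(63) divides φ(89) = 89 − 1 = 88 = 2^3 · 11.
Divisors of 88: 1, 2, 4, 8, 11, 22, 44, 88.
Compute 63^d (mod 89) for the divisors d until we hit 1:
63^1 ≡ 63 (mod 89)
63^2 ≡ 53 (mod 89)
63^4 ≡ 50 (mod 89)
63^8 ≡ 8 (mod 89)
63^11 ≡ 12 (mod 89)
63^22 ≡ 55 (mod 89)
63^44 ≡ 88 (mod 89)
63^88 ≡ 1 (mod 89) ✓
So ord_89(63) = 88, hence |⟨63⟩| = 88.
Index = |(Z/89Z)^×| / |⟨63⟩| = 88 / 88 = 1.

1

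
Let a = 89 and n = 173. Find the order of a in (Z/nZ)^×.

86

ord(89) | φ(173) = 173 − 1 = 172 = 2^2 · 43.
Divisors of 172: 1, 2, 4, 43, 86, 172.
Evaluate successive powers at the divisors of 172:
89^1 ≡ 89
89^2 ≡ 136
89^4 ≡ 158
89^43 ≡ 172
89^86 ≡ 1
Hence ord(89) = 86.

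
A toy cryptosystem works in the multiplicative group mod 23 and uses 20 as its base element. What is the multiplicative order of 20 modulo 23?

22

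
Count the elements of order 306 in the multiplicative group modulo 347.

0

φ(347) = 347 − 1 = 346 = 2 · 173.
Since (Z/347Z)^× is cyclic of order 346, the number of elements of order d is φ(d) when d | 346 and 0 otherwise.
Here 346 is not a multiple of 306, so there are no elements of order 306.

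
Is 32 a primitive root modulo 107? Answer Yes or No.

φ(107) = 107 − 1 = 106 = 2 · 53.
32 is a primitive root mod 107 iff 32^(φ(107)/q) ≢ 1 for every prime q | φ(107), i.e. q ∈ {2, 53}.
32^53 ≡ 106 (mod 107)  [q = 2: ≢ 1 ✓]
32^2 ≡ 61 (mod 107)  [q = 53: ≢ 1 ✓]
None equal 1, so ord_107(32) = 106: 32 is a primitive root.

Yes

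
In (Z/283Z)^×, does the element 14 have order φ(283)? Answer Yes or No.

φ(283) = 283 − 1 = 282 = 2 · 3 · 47.
An element g generates (Z/283Z)^× iff g^(282/q) ≢ 1 (mod 283) for each prime q ∈ {2, 3, 47}.
14^141 ≡ 282 (mod 283)  [q = 2: ≢ 1 ✓]
14^94 ≡ 44 (mod 283)  [q = 3: ≢ 1 ✓]
14^6 ≡ 38 (mod 283)  [q = 47: ≢ 1 ✓]
None equal 1, so ord_283(14) = 282: 14 is a primitive root.

Yes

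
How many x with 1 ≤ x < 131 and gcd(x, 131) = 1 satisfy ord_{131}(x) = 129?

φ(131) = 131 − 1 = 130 = 2 · 5 · 13.
In a cyclic group of order 130, there are φ(d) elements of order d for each divisor d of 130, and zero for non-divisors.
129 does not divide 130, so no element of (Z/131Z)^× has order 129.

0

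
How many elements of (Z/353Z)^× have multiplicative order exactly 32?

16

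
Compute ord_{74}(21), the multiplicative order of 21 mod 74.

By Lagrange's theorem, ord_74(21) divides φ(74) = φ(2)·φ(37) = 1·36 = 36 = 2^2 · 3^2.
Divisors of 36: 1, 2, 3, 4, 6, 9, 12, 18, 36.
Test each divisor d:
21^1 ≡ 21 (mod 74)
21^2 ≡ 71 (mod 74)
21^3 ≡ 11 (mod 74)
21^4 ≡ 9 (mod 74)
21^6 ≡ 47 (mod 74)
21^9 ≡ 73 (mod 74)
21^12 ≡ 63 (mod 74)
21^18 ≡ 1 (mod 74) ✓
Hence ord(21) = 18.

18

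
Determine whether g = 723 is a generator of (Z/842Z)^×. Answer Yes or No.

No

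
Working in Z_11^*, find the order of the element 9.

5

ord(9) | φ(11) = 11 − 1 = 10 = 2 · 5.
Divisors of 10: 1, 2, 5, 10.
Test each divisor d:
9^1 ≡ 9 (mod 11)
9^2 ≡ 4 (mod 11)
9^5 ≡ 1 (mod 11) ✓
Therefore the multiplicative order of 9 modulo 11 is 5.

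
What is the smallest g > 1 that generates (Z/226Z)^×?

φ(226) = φ(2)·φ(113) = 1·112 = 112 = 2^4 · 7.
g is a primitive root iff g^(112/q) ≢ 1 (mod 226) for each prime q ∈ {2, 7}.
g = 2: gcd(2, 226) = 2 > 1, not a unit — skip.
g = 3: 3^56 ≡ 225; 3^16 ≡ 49 — none is 1, so 3 is a primitive root.
The smallest primitive root modulo 226 is 3.

3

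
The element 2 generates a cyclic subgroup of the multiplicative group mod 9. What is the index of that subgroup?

1

By Lagrange's theorem, ord_9(2) divides φ(9) = φ(3^2) = 3·(3−1) = 6 = 2 · 3.
Divisors of 6: 1, 2, 3, 6.
Compute 2^d (mod 9) for the divisors d until we hit 1:
2^1 ≡ 2 (mod 9)
2^2 ≡ 4 (mod 9)
2^3 ≡ 8 (mod 9)
2^6 ≡ 1 (mod 9) ✓
The order of 2 is 6, so the subgroup it generates has 6 elements.
Index = |(Z/9Z)^×| / |⟨2⟩| = 6 / 6 = 1.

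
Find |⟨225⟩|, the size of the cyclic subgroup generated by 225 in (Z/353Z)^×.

The order of 225 must divide φ(353) = 353 − 1 = 352 = 2^5 · 11.
Divisors of 352: 1, 2, 4, 8, 11, 16, 22, 32, 44, 88, 176, 352.
Check 225^d mod 353 for each divisor in increasing order:
225^1 ≡ 225 (mod 353)
225^2 ≡ 146 (mod 353)
225^4 ≡ 136 (mod 353)
225^8 ≡ 140 (mod 353)
225^11 ≡ 116 (mod 353)
225^16 ≡ 185 (mod 353)
225^22 ≡ 42 (mod 353)
225^32 ≡ 337 (mod 353)
225^44 ≡ 352 (mod 353)
225^88 ≡ 1 (mod 353) ✓
Therefore the multiplicative order of 225 modulo 353 is 88.

88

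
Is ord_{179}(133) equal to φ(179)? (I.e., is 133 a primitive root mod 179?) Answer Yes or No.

φ(179) = 179 − 1 = 178 = 2 · 89.
Test 133^(178/q) mod 179 for each prime factor q of 178:
133^89 ≡ 178 (mod 179)  [q = 2: ≢ 1 ✓]
133^2 ≡ 147 (mod 179)  [q = 89: ≢ 1 ✓]
None equal 1, so ord_179(133) = 178: 133 is a primitive root.

Yes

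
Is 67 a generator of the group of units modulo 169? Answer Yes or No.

Yes

φ(169) = φ(13^2) = 13·(13−1) = 156 = 2^2 · 3 · 13.
Test 67^(156/q) mod 169 for each prime factor q of 156:
67^78 ≡ 168 (mod 169)  [q = 2: ≢ 1 ✓]
67^52 ≡ 146 (mod 169)  [q = 3: ≢ 1 ✓]
67^12 ≡ 92 (mod 169)  [q = 13: ≢ 1 ✓]
None equal 1, so ord_169(67) = 156: 67 is a primitive root.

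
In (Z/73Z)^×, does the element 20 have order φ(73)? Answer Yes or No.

Yes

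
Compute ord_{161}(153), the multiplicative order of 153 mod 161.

22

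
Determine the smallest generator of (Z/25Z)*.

φ(25) = φ(5^2) = 5·(5−1) = 20 = 2^2 · 5.
g is a primitive root iff g^(20/q) ≢ 1 (mod 25) for each prime q ∈ {2, 5}.
g = 2: 2^10 ≡ 24; 2^4 ≡ 16 — none is 1, so 2 is a primitive root.
So 2 is the smallest generator of (Z/25Z)^×.

2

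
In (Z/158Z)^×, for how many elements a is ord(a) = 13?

12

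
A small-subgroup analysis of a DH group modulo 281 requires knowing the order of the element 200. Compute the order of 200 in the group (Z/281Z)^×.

35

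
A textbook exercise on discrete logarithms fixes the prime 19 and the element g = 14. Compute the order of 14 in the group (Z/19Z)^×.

18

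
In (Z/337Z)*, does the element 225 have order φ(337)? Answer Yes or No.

No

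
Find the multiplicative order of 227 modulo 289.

ord(227) | φ(289) = φ(17^2) = 17·(17−1) = 272 = 2^4 · 17.
Divisors of 272: 1, 2, 4, 8, 16, 17, 34, 68, 136, 272.
Evaluate successive powers at the divisors of 272:
227^1 ≡ 227
227^2 ≡ 87
227^4 ≡ 55
227^8 ≡ 135
227^16 ≡ 18
227^17 ≡ 40
227^34 ≡ 155
227^68 ≡ 38
227^136 ≡ 288
227^272 ≡ 1
So ord_289(227) = 272.

272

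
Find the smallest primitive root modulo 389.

2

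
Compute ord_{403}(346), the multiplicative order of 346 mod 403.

12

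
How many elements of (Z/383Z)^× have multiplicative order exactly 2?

φ(383) = 383 − 1 = 382 = 2 · 191.
Since (Z/383Z)^× is cyclic of order 382, the number of elements of order d is φ(d) when d | 382 and 0 otherwise.
2 | 382, and φ(2) = 2 − 1 = 1.

1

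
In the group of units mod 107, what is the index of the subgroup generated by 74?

1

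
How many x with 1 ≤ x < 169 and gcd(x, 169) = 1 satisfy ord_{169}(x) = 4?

φ(169) = φ(13^2) = 13·(13−1) = 156 = 2^2 · 3 · 13.
In a cyclic group of order 156, there are φ(d) elements of order d for each divisor d of 156, and zero for non-divisors.
4 = 2^2 divides 156, and φ(4) = 2.

2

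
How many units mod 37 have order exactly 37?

φ(37) = 37 − 1 = 36 = 2^2 · 3^2.
In a cyclic group of order 36, there are φ(d) elements of order d for each divisor d of 36, and zero for non-divisors.
37 does not divide 36, so no element of (Z/37Z)^× has order 37.

0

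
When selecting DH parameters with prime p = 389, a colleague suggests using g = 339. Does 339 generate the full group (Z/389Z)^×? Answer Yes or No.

Yes

φ(389) = 389 − 1 = 388 = 2^2 · 97.
Test 339^(388/q) mod 389 for each prime factor q of 388:
339^194 ≡ 388 (mod 389)  [q = 2: ≢ 1 ✓]
339^4 ≡ 326 (mod 389)  [q = 97: ≢ 1 ✓]
All checks pass, so 339 has order 388 and is a primitive root modulo 389.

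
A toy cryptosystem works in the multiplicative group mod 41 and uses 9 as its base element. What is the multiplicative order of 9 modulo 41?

4

The order of 9 must divide φ(41) = 41 − 1 = 40 = 2^3 · 5.
Divisors of 40: 1, 2, 4, 5, 8, 10, 20, 40.
Test each divisor d:
9^1 ≡ 9
9^2 ≡ 40
9^4 ≡ 1
The smallest such exponent is 4, so the order of 9 is 4.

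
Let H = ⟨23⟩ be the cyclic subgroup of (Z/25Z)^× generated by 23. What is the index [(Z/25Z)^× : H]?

1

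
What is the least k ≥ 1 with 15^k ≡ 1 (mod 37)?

36

ord(15) | φ(37) = 37 − 1 = 36 = 2^2 · 3^2.
Divisors of 36: 1, 2, 3, 4, 6, 9, 12, 18, 36.
Evaluate successive powers at the divisors of 36:
15^1 ≡ 15 (mod 37)
15^2 ≡ 3 (mod 37)
15^3 ≡ 8 (mod 37)
15^4 ≡ 9 (mod 37)
15^6 ≡ 27 (mod 37)
15^9 ≡ 31 (mod 37)
15^12 ≡ 26 (mod 37)
15^18 ≡ 36 (mod 37)
15^36 ≡ 1 (mod 37) ✓
So ord_37(15) = 36.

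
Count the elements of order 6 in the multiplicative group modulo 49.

2

φ(49) = φ(7^2) = 7·(7−1) = 42 = 2 · 3 · 7.
(Z/49Z)^× is cyclic (|G| = 42); a cyclic group of order m has exactly φ(d) elements of each order d | m, and none otherwise.
6 = 2 · 3 divides 42, and φ(6) = 2.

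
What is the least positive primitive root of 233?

φ(233) = 233 − 1 = 232 = 2^3 · 29.
g is a primitive root iff g^(232/q) ≢ 1 (mod 233) for each prime q ∈ {2, 29}.
g = 2: 2^116 ≡ 1 — hits 1, so not a primitive root.
g = 3: 3^116 ≡ 232; 3^8 ≡ 37 — none is 1, so 3 is a primitive root.
So 3 is the smallest generator of (Z/233Z)^×.

3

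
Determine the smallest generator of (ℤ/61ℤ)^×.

2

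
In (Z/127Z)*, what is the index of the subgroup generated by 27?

3

ord(27) | φ(127) = 127 − 1 = 126 = 2 · 3^2 · 7.
Divisors of 126: 1, 2, 3, 6, 7, 9, 14, 18, 21, 42, 63, 126.
Check 27^d mod 127 for each divisor in increasing order:
27^1 ≡ 27 (mod 127)
27^2 ≡ 94 (mod 127)
27^3 ≡ 125 (mod 127)
27^6 ≡ 4 (mod 127)
27^7 ≡ 108 (mod 127)
27^9 ≡ 119 (mod 127)
27^14 ≡ 107 (mod 127)
27^18 ≡ 64 (mod 127)
27^21 ≡ 126 (mod 127)
27^42 ≡ 1 (mod 127) ✓
Thus |⟨27⟩| = ord(27) = 42.
The index is φ(127) / ord(27) = 126 / 42 = 3.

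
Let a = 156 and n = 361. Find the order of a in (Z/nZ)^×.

Since 156 ∈ (Z/361Z)^×, its order divides φ(361) = φ(19^2) = 19·(19−1) = 342 = 2 · 3^2 · 19.
Divisors of 342: 1, 2, 3, 6, 9, 18, 19, 38, 57, 114, 171, 342.
Check 156^d mod 361 for each divisor in increasing order:
156^1 ≡ 156
156^2 ≡ 149
156^3 ≡ 140
156^6 ≡ 106
156^9 ≡ 39
156^18 ≡ 77
156^19 ≡ 99
156^38 ≡ 54
156^57 ≡ 292
156^114 ≡ 68
156^171 ≡ 1
Hence ord(156) = 171.

171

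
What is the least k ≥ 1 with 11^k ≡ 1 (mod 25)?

By Lagrange's theorem, ord_25(11) divides φ(25) = φ(5^2) = 5·(5−1) = 20 = 2^2 · 5.
Divisors of 20: 1, 2, 4, 5, 10, 20.
Compute 11^d (mod 25) for the divisors d until we hit 1:
11^1 ≡ 11 (mod 25)
11^2 ≡ 21 (mod 25)
11^4 ≡ 16 (mod 25)
11^5 ≡ 1 (mod 25) ✓
Therefore the multiplicative order of 11 modulo 25 is 5.

5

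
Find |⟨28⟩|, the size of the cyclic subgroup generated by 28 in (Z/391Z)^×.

The order of 28 must divide φ(391) = φ(17·23) = (17−1)·(23−1) = 16·22 = 352 = 2^5 · 11.
Divisors of 352: 1, 2, 4, 8, 11, 16, 22, 32, 44, 88, 176, 352.
Test each divisor d:
28^1 ≡ 28 (mod 391)
28^2 ≡ 2 (mod 391)
28^4 ≡ 4 (mod 391)
28^8 ≡ 16 (mod 391)
28^11 ≡ 114 (mod 391)
28^16 ≡ 256 (mod 391)
28^22 ≡ 93 (mod 391)
28^32 ≡ 239 (mod 391)
28^44 ≡ 47 (mod 391)
28^88 ≡ 254 (mod 391)
28^176 ≡ 1 (mod 391) ✓
Hence ord(28) = 176.

176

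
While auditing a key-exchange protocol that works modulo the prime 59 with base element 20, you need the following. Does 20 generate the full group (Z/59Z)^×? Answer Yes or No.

φ(59) = 59 − 1 = 58 = 2 · 29.
It suffices to check that the order of 20 is not a proper divisor of 58: compute 20^(58/q) for q ∈ {2, 29}.
20^29 ≡ 1 (mod 59)  [q = 2: ≡ 1 ✗]
20^2 ≡ 46 (mod 59)  [q = 29: ≢ 1 ✓]
The check at q = 2 fails, so 20 generates a proper subgroup.

No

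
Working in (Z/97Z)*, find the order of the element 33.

8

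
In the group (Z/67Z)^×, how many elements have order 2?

1

φ(67) = 67 − 1 = 66 = 2 · 3 · 11.
In a cyclic group of order 66, there are φ(d) elements of order d for each divisor d of 66, and zero for non-divisors.
2 | 66, and φ(2) = 2 − 1 = 1.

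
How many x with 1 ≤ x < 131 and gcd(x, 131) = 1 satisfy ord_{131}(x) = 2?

φ(131) = 131 − 1 = 130 = 2 · 5 · 13.
(Z/131Z)^× is cyclic (|G| = 130); a cyclic group of order m has exactly φ(d) elements of each order d | m, and none otherwise.
2 | 130, and φ(2) = 2 − 1 = 1.

1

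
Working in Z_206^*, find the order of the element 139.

The order of 139 must divide φ(206) = φ(2)·φ(103) = 1·102 = 102 = 2 · 3 · 17.
Divisors of 102: 1, 2, 3, 6, 17, 34, 51, 102.
Evaluate successive powers at the divisors of 102:
139^1 ≡ 139
139^2 ≡ 163
139^3 ≡ 203
139^6 ≡ 9
139^17 ≡ 149
139^34 ≡ 159
139^51 ≡ 1
So ord_206(139) = 51.

51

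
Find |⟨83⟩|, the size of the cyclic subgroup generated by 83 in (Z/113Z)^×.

14

By Lagrange's theorem, ord_113(83) divides φ(113) = 113 − 1 = 112 = 2^4 · 7.
Divisors of 112: 1, 2, 4, 7, 8, 14, 16, 28, 56, 112.
Test each divisor d:
83^1 ≡ 83
83^2 ≡ 109
83^4 ≡ 16
83^7 ≡ 112
83^8 ≡ 30
83^14 ≡ 1
The smallest such exponent is 14, so the order of 83 is 14.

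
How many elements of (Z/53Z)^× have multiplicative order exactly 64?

0

φ(53) = 53 − 1 = 52 = 2^2 · 13.
(Z/53Z)^× is cyclic (|G| = 52); a cyclic group of order m has exactly φ(d) elements of each order d | m, and none otherwise.
Here 52 is not a multiple of 64, so there are no elements of order 64.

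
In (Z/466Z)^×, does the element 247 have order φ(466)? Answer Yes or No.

φ(466) = φ(2)·φ(233) = 1·232 = 232 = 2^3 · 29.
Test 247^(232/q) mod 466 for each prime factor q of 232:
247^116 ≡ 1 (mod 466)  [q = 2: ≡ 1 ✗]
247^8 ≡ 375 (mod 466)  [q = 29: ≢ 1 ✓]
Since 247^116 ≡ 1, the order of 247 divides 116 < 232, so 247 is not a primitive root.

No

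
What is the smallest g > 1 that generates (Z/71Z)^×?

7

φ(71) = 71 − 1 = 70 = 2 · 5 · 7.
g is a primitive root iff g^(70/q) ≢ 1 (mod 71) for each prime q ∈ {2, 5, 7}.
g = 2: 2^35 ≡ 1 — hits 1, so not a primitive root.
g = 3: 3^35 ≡ 1 — hits 1, so not a primitive root.
g = 4: 4^35 ≡ 1 — hits 1, so not a primitive root.
g = 5: 5^35 ≡ 1 — hits 1, so not a primitive root.
g = 6: 6^35 ≡ 1 — hits 1, so not a primitive root.
g = 7: 7^35 ≡ 70; 7^14 ≡ 54; 7^10 ≡ 45 — none is 1, so 7 is a primitive root.
The smallest primitive root modulo 71 is 7.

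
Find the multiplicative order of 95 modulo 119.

Since 95 ∈ (Z/119Z)^×, its order divides φ(119) = φ(7·17) = (7−1)·(17−1) = 6·16 = 96 = 2^5 · 3.
Divisors of 96: 1, 2, 3, 4, 6, 8, 12, 16, 24, 32, 48, 96.
Test each divisor d:
95^1 ≡ 95
95^2 ≡ 100
95^3 ≡ 99
95^4 ≡ 4
95^6 ≡ 43
95^8 ≡ 16
95^12 ≡ 64
95^16 ≡ 18
95^24 ≡ 50
95^32 ≡ 86
95^48 ≡ 1
Hence ord(95) = 48.

48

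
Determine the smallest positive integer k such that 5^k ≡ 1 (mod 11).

5

By Lagrange's theorem, ord_11(5) divides φ(11) = 11 − 1 = 10 = 2 · 5.
Divisors of 10: 1, 2, 5, 10.
Check 5^d mod 11 for each divisor in increasing order:
5^1 ≡ 5
5^2 ≡ 3
5^5 ≡ 1
Therefore the multiplicative order of 5 modulo 11 is 5.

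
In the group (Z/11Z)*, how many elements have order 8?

φ(11) = 11 − 1 = 10 = 2 · 5.
In a cyclic group of order 10, there are φ(d) elements of order d for each divisor d of 10, and zero for non-divisors.
Since 8 ∤ 10, the count is 0.

0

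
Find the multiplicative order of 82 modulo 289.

Since 82 ∈ (Z/289Z)^×, its order divides φ(289) = φ(17^2) = 17·(17−1) = 272 = 2^4 · 17.
Divisors of 272: 1, 2, 4, 8, 16, 17, 34, 68, 136, 272.
Check 82^d mod 289 for each divisor in increasing order:
82^1 ≡ 82 (mod 289)
82^2 ≡ 77 (mod 289)
82^4 ≡ 149 (mod 289)
82^8 ≡ 237 (mod 289)
82^16 ≡ 103 (mod 289)
82^17 ≡ 65 (mod 289)
82^34 ≡ 179 (mod 289)
82^68 ≡ 251 (mod 289)
82^136 ≡ 288 (mod 289)
82^272 ≡ 1 (mod 289) ✓
Hence ord(82) = 272.

272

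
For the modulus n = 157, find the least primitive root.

5

φ(157) = 157 − 1 = 156 = 2^2 · 3 · 13.
Test candidates g = 2, 3, … against the prime factors q ∈ {2, 3, 13} of φ(157): g is a generator iff g^(156/q) ≢ 1 for every such q.
g = 2: 2^78 ≡ 156; 2^52 ≡ 1 — hits 1, so not a primitive root.
g = 3: 3^78 ≡ 1 — hits 1, so not a primitive root.
g = 4: 4^78 ≡ 1 — hits 1, so not a primitive root.
g = 5: 5^78 ≡ 156; 5^52 ≡ 12; 5^12 ≡ 130 — none is 1, so 5 is a primitive root.
The smallest primitive root modulo 157 is 5.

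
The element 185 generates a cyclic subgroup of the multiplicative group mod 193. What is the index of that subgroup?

6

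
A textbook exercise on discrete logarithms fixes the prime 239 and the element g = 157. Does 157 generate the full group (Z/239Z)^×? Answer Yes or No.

No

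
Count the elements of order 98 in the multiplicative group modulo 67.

φ(67) = 67 − 1 = 66 = 2 · 3 · 11.
Since (Z/67Z)^× is cyclic of order 66, the number of elements of order d is φ(d) when d | 66 and 0 otherwise.
Since 98 ∤ 66, the count is 0.

0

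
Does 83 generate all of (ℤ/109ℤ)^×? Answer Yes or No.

φ(109) = 109 − 1 = 108 = 2^2 · 3^3.
83 is a primitive root mod 109 iff 83^(φ(109)/q) ≢ 1 for every prime q | φ(109), i.e. q ∈ {2, 3}.
83^54 ≡ 1 (mod 109)  [q = 2: ≡ 1 ✗]
83^36 ≡ 63 (mod 109)  [q = 3: ≢ 1 ✓]
Since 83^54 ≡ 1, the order of 83 divides 54 < 108, so 83 is not a primitive root.

No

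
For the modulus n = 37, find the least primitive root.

φ(37) = 37 − 1 = 36 = 2^2 · 3^2.
g is a primitive root iff g^(36/q) ≢ 1 (mod 37) for each prime q ∈ {2, 3}.
g = 2: 2^18 ≡ 36; 2^12 ≡ 26 — none is 1, so 2 is a primitive root.
So 2 is the smallest generator of (Z/37Z)^×.

2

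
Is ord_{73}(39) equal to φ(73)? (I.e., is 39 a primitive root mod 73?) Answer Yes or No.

Yes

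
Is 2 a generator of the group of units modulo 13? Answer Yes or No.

φ(13) = 13 − 1 = 12 = 2^2 · 3.
An element g generates (Z/13Z)^× iff g^(12/q) ≢ 1 (mod 13) for each prime q ∈ {2, 3}.
2^6 ≡ 12 (mod 13)  [q = 2: ≢ 1 ✓]
2^4 ≡ 3 (mod 13)  [q = 3: ≢ 1 ✓]
None equal 1, so ord_13(2) = 12: 2 is a primitive root.

Yes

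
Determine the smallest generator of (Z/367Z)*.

φ(367) = 367 − 1 = 366 = 2 · 3 · 61.
g is a primitive root iff g^(366/q) ≢ 1 (mod 367) for each prime q ∈ {2, 3, 61}.
g = 2: 2^183 ≡ 1 — hits 1, so not a primitive root.
g = 3: 3^183 ≡ 366; 3^122 ≡ 1 — hits 1, so not a primitive root.
g = 4: 4^183 ≡ 1 — hits 1, so not a primitive root.
g = 5: 5^183 ≡ 366; 5^122 ≡ 1 — hits 1, so not a primitive root.
g = 6: 6^183 ≡ 366; 6^122 ≡ 283; 6^6 ≡ 47 — none is 1, so 6 is a primitive root.
Hence the least primitive root of 367 is 6.

6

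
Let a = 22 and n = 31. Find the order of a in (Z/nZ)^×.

The order of 22 must divide φ(31) = 31 − 1 = 30 = 2 · 3 · 5.
Divisors of 30: 1, 2, 3, 5, 6, 10, 15, 30.
Evaluate successive powers at the divisors of 30:
22^1 ≡ 22
22^2 ≡ 19
22^3 ≡ 15
22^5 ≡ 6
22^6 ≡ 8
22^10 ≡ 5
22^15 ≡ 30
22^30 ≡ 1
Hence ord(22) = 30.

30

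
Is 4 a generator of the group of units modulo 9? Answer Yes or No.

φ(9) = φ(3^2) = 3·(3−1) = 6 = 2 · 3.
An element g generates (Z/9Z)^× iff g^(6/q) ≢ 1 (mod 9) for each prime q ∈ {2, 3}.
4^3 ≡ 1 (mod 9)  [q = 2: ≡ 1 ✗]
4^2 ≡ 7 (mod 9)  [q = 3: ≢ 1 ✓]
4^3 ≡ 1 shows ord(4) | 3, strictly less than φ(9); not a primitive root.

No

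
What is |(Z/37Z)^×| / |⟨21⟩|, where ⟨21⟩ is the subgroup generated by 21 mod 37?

2

The order of 21 must divide φ(37) = 37 − 1 = 36 = 2^2 · 3^2.
Divisors of 36: 1, 2, 3, 4, 6, 9, 12, 18, 36.
Compute 21^d (mod 37) for the divisors d until we hit 1:
21^1 ≡ 21 (mod 37)
21^2 ≡ 34 (mod 37)
21^3 ≡ 11 (mod 37)
21^4 ≡ 9 (mod 37)
21^6 ≡ 10 (mod 37)
21^9 ≡ 36 (mod 37)
21^12 ≡ 26 (mod 37)
21^18 ≡ 1 (mod 37) ✓
Thus |⟨21⟩| = ord(21) = 18.
[(Z/37Z)^× : ⟨21⟩] = 36/18 = 2.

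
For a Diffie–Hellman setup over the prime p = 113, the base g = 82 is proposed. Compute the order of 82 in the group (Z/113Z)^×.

56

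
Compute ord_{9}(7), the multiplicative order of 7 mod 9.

3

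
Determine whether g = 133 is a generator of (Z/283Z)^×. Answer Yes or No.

Yes

φ(283) = 283 − 1 = 282 = 2 · 3 · 47.
It suffices to check that the order of 133 is not a proper divisor of 282: compute 133^(282/q) for q ∈ {2, 3, 47}.
133^141 ≡ 282 (mod 283)  [q = 2: ≢ 1 ✓]
133^94 ≡ 44 (mod 283)  [q = 3: ≢ 1 ✓]
133^6 ≡ 251 (mod 283)  [q = 47: ≢ 1 ✓]
Every test exponent gives a nontrivial residue, hence 133 generates the full group.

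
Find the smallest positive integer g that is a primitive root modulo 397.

5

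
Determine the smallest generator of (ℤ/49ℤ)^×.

3

φ(49) = φ(7^2) = 7·(7−1) = 42 = 2 · 3 · 7.
g is a primitive root iff g^(42/q) ≢ 1 (mod 49) for each prime q ∈ {2, 3, 7}.
g = 2: 2^21 ≡ 1 — hits 1, so not a primitive root.
g = 3: 3^21 ≡ 48; 3^14 ≡ 30; 3^6 ≡ 43 — none is 1, so 3 is a primitive root.
The smallest primitive root modulo 49 is 3.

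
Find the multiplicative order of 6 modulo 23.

ord(6) | φ(23) = 23 − 1 = 22 = 2 · 11.
Divisors of 22: 1, 2, 11, 22.
Compute 6^d (mod 23) for the divisors d until we hit 1:
6^1 ≡ 6
6^2 ≡ 13
6^11 ≡ 1
The smallest such exponent is 11, so the order of 6 is 11.

11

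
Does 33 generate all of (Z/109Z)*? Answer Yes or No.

No

φ(109) = 109 − 1 = 108 = 2^2 · 3^3.
33 is a primitive root mod 109 iff 33^(φ(109)/q) ≢ 1 for every prime q | φ(109), i.e. q ∈ {2, 3}.
33^54 ≡ 108 (mod 109)  [q = 2: ≢ 1 ✓]
33^36 ≡ 1 (mod 109)  [q = 3: ≡ 1 ✗]
Since 33^36 ≡ 1, the order of 33 divides 36 < 108, so 33 is not a primitive root.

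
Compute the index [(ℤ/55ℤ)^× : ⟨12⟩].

By Lagrange's theorem, ord_55(12) divides φ(55) = φ(5·11) = (5−1)·(11−1) = 4·10 = 40 = 2^3 · 5.
Divisors of 40: 1, 2, 4, 5, 8, 10, 20, 40.
Check 12^d mod 55 for each divisor in increasing order:
12^1 ≡ 12 (mod 55)
12^2 ≡ 34 (mod 55)
12^4 ≡ 1 (mod 55) ✓
The order of 12 is 4, so the subgroup it generates has 4 elements.
Index = |(Z/55Z)^×| / |⟨12⟩| = 40 / 4 = 10.

10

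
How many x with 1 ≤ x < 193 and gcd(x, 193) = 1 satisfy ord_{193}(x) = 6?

2

φ(193) = 193 − 1 = 192 = 2^6 · 3.
(Z/193Z)^× is cyclic (|G| = 192); a cyclic group of order m has exactly φ(d) elements of each order d | m, and none otherwise.
6 = 2 · 3 divides 192, and φ(6) = 2.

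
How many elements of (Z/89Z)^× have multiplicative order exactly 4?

φ(89) = 89 − 1 = 88 = 2^3 · 11.
(Z/89Z)^× is cyclic (|G| = 88); a cyclic group of order m has exactly φ(d) elements of each order d | m, and none otherwise.
4 = 2^2 divides 88, and φ(4) = 2.

2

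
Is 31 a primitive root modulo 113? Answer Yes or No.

φ(113) = 113 − 1 = 112 = 2^4 · 7.
It suffices to check that the order of 31 is not a proper divisor of 112: compute 31^(112/q) for q ∈ {2, 7}.
31^56 ≡ 1 (mod 113)  [q = 2: ≡ 1 ✗]
31^16 ≡ 49 (mod 113)  [q = 7: ≢ 1 ✓]
Since 31^56 ≡ 1, the order of 31 divides 56 < 112, so 31 is not a primitive root.

No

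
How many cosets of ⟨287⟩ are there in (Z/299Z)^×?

12

ord(287) | φ(299) = φ(13·23) = (13−1)·(23−1) = 12·22 = 264 = 2^3 · 3 · 11.
Divisors of 264: 1, 2, 3, 4, 6, 8, 11, 12, 22, 24, 33, 44, 66, 88, 132, 264.
Compute 287^d (mod 299) for the divisors d until we hit 1:
287^1 ≡ 287
287^2 ≡ 144
287^3 ≡ 66
287^4 ≡ 105
287^6 ≡ 170
287^8 ≡ 261
287^11 ≡ 183
287^12 ≡ 196
287^22 ≡ 1
So ord_299(287) = 22, hence |⟨287⟩| = 22.
The index is φ(299) / ord(287) = 264 / 22 = 12.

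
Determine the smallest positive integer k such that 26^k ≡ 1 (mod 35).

The order of 26 must divide φ(35) = φ(5·7) = (5−1)·(7−1) = 4·6 = 24 = 2^3 · 3.
Divisors of 24: 1, 2, 3, 4, 6, 8, 12, 24.
Compute 26^d (mod 35) for the divisors d until we hit 1:
26^1 ≡ 26
26^2 ≡ 11
26^3 ≡ 6
26^4 ≡ 16
26^6 ≡ 1
The smallest such exponent is 6, so the order of 26 is 6.

6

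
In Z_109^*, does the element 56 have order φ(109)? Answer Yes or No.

Yes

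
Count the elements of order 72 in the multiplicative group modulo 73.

24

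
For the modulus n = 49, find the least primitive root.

3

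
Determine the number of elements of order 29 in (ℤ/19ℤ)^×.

0

φ(19) = 19 − 1 = 18 = 2 · 3^2.
In a cyclic group of order 18, there are φ(d) elements of order d for each divisor d of 18, and zero for non-divisors.
Here 18 is not a multiple of 29, so there are no elements of order 29.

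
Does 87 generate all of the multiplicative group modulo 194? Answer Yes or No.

Yes

φ(194) = φ(2)·φ(97) = 1·96 = 96 = 2^5 · 3.
An element g generates (Z/194Z)^× iff g^(96/q) ≢ 1 (mod 194) for each prime q ∈ {2, 3}.
87^48 ≡ 193 (mod 194)  [q = 2: ≢ 1 ✓]
87^32 ≡ 61 (mod 194)  [q = 3: ≢ 1 ✓]
Every test exponent gives a nontrivial residue, hence 87 generates the full group.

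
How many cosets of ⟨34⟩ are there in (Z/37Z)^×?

Since 34 ∈ (Z/37Z)^×, its order divides φ(37) = 37 − 1 = 36 = 2^2 · 3^2.
Divisors of 36: 1, 2, 3, 4, 6, 9, 12, 18, 36.
Evaluate successive powers at the divisors of 36:
34^1 ≡ 34
34^2 ≡ 9
34^3 ≡ 10
34^4 ≡ 7
34^6 ≡ 26
34^9 ≡ 1
The order of 34 is 9, so the subgroup it generates has 9 elements.
The index is φ(37) / ord(34) = 36 / 9 = 4.

4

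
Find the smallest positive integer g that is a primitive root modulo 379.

2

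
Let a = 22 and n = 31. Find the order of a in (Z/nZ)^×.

30

By Lagrange's theorem, ord_31(22) divides φ(31) = 31 − 1 = 30 = 2 · 3 · 5.
Divisors of 30: 1, 2, 3, 5, 6, 10, 15, 30.
Check 22^d mod 31 for each divisor in increasing order:
22^1 ≡ 22 (mod 31)
22^2 ≡ 19 (mod 31)
22^3 ≡ 15 (mod 31)
22^5 ≡ 6 (mod 31)
22^6 ≡ 8 (mod 31)
22^10 ≡ 5 (mod 31)
22^15 ≡ 30 (mod 31)
22^30 ≡ 1 (mod 31) ✓
So ord_31(22) = 30.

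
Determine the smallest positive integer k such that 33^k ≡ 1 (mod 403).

ord(33) | φ(403) = φ(13·31) = (13−1)·(31−1) = 12·30 = 360 = 2^3 · 3^2 · 5.
Divisors of 360: 1, 2, 3, 4, 5, 6, 8, 9, 10, 12, 15, 18, 20, 24, 30, 36, 40, 45, 60, 72, 90, 120, 180, 360.
Check 33^d mod 403 for each divisor in increasing order:
33^1 ≡ 33 (mod 403)
33^2 ≡ 283 (mod 403)
33^3 ≡ 70 (mod 403)
33^4 ≡ 295 (mod 403)
33^5 ≡ 63 (mod 403)
33^6 ≡ 64 (mod 403)
33^8 ≡ 380 (mod 403)
33^9 ≡ 47 (mod 403)
33^10 ≡ 342 (mod 403)
33^12 ≡ 66 (mod 403)
33^15 ≡ 187 (mod 403)
33^18 ≡ 194 (mod 403)
33^20 ≡ 94 (mod 403)
33^24 ≡ 326 (mod 403)
33^30 ≡ 311 (mod 403)
33^36 ≡ 157 (mod 403)
33^40 ≡ 373 (mod 403)
33^45 ≡ 125 (mod 403)
33^60 ≡ 1 (mod 403) ✓
The smallest such exponent is 60, so the order of 33 is 60.

60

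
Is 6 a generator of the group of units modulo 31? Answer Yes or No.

φ(31) = 31 − 1 = 30 = 2 · 3 · 5.
6 is a primitive root mod 31 iff 6^(φ(31)/q) ≢ 1 for every prime q | φ(31), i.e. q ∈ {2, 3, 5}.
6^15 ≡ 30 (mod 31)  [q = 2: ≢ 1 ✓]
6^10 ≡ 25 (mod 31)  [q = 3: ≢ 1 ✓]
6^6 ≡ 1 (mod 31)  [q = 5: ≡ 1 ✗]
The check at q = 5 fails, so 6 generates a proper subgroup.

No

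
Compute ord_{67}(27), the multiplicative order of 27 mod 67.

Since 27 ∈ (Z/67Z)^×, its order divides φ(67) = 67 − 1 = 66 = 2 · 3 · 11.
Divisors of 66: 1, 2, 3, 6, 11, 22, 33, 66.
Test each divisor d:
27^1 ≡ 27 (mod 67)
27^2 ≡ 59 (mod 67)
27^3 ≡ 52 (mod 67)
27^6 ≡ 24 (mod 67)
27^11 ≡ 66 (mod 67)
27^22 ≡ 1 (mod 67) ✓
The smallest such exponent is 22, so the order of 27 is 22.

22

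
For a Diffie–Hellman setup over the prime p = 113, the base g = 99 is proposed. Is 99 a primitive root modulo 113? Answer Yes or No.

φ(113) = 113 − 1 = 112 = 2^4 · 7.
An element g generates (Z/113Z)^× iff g^(112/q) ≢ 1 (mod 113) for each prime q ∈ {2, 7}.
99^56 ≡ 1 (mod 113)  [q = 2: ≡ 1 ✗]
99^16 ≡ 30 (mod 113)  [q = 7: ≢ 1 ✓]
The check at q = 2 fails, so 99 generates a proper subgroup.

No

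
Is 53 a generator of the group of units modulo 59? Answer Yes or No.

No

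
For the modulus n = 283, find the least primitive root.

3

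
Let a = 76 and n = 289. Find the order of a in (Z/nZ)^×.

136

Since 76 ∈ (Z/289Z)^×, its order divides φ(289) = φ(17^2) = 17·(17−1) = 272 = 2^4 · 17.
Divisors of 272: 1, 2, 4, 8, 16, 17, 34, 68, 136, 272.
Test each divisor d:
76^1 ≡ 76 (mod 289)
76^2 ≡ 285 (mod 289)
76^4 ≡ 16 (mod 289)
76^8 ≡ 256 (mod 289)
76^16 ≡ 222 (mod 289)
76^17 ≡ 110 (mod 289)
76^34 ≡ 251 (mod 289)
76^68 ≡ 288 (mod 289)
76^136 ≡ 1 (mod 289) ✓
Therefore the multiplicative order of 76 modulo 289 is 136.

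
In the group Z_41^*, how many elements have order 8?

4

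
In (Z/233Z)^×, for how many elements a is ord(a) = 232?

φ(233) = 233 − 1 = 232 = 2^3 · 29.
In a cyclic group of order 232, there are φ(d) elements of order d for each divisor d of 232, and zero for non-divisors.
232 = 2^3 · 29 divides 232, and φ(232) = 112.

112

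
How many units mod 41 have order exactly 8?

4

φ(41) = 41 − 1 = 40 = 2^3 · 5.
(Z/41Z)^× is cyclic (|G| = 40); a cyclic group of order m has exactly φ(d) elements of each order d | m, and none otherwise.
8 = 2^3 divides 40, and φ(8) = 4.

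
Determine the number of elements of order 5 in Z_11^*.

φ(11) = 11 − 1 = 10 = 2 · 5.
Since (Z/11Z)^× is cyclic of order 10, the number of elements of order d is φ(d) when d | 10 and 0 otherwise.
5 | 10, and φ(5) = 5 − 1 = 4.

4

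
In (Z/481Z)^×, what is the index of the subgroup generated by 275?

12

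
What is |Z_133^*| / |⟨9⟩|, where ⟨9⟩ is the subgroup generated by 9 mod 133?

12

By Lagrange's theorem, ord_133(9) divides φ(133) = φ(7·19) = (7−1)·(19−1) = 6·18 = 108 = 2^2 · 3^3.
Divisors of 108: 1, 2, 3, 4, 6, 9, 12, 18, 27, 36, 54, 108.
Test each divisor d:
9^1 ≡ 9 (mod 133)
9^2 ≡ 81 (mod 133)
9^3 ≡ 64 (mod 133)
9^4 ≡ 44 (mod 133)
9^6 ≡ 106 (mod 133)
9^9 ≡ 1 (mod 133) ✓
So ord_133(9) = 9, hence |⟨9⟩| = 9.
The index is φ(133) / ord(9) = 108 / 9 = 12.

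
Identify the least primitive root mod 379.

2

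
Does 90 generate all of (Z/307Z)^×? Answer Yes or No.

φ(307) = 307 − 1 = 306 = 2 · 3^2 · 17.
An element g generates (Z/307Z)^× iff g^(306/q) ≢ 1 (mod 307) for each prime q ∈ {2, 3, 17}.
90^153 ≡ 1 (mod 307)  [q = 2: ≡ 1 ✗]
90^102 ≡ 289 (mod 307)  [q = 3: ≢ 1 ✓]
90^18 ≡ 81 (mod 307)  [q = 17: ≢ 1 ✓]
The check at q = 2 fails, so 90 generates a proper subgroup.

No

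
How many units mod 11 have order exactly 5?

4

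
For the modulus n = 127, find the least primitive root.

3

φ(127) = 127 − 1 = 126 = 2 · 3^2 · 7.
g is a primitive root iff g^(126/q) ≢ 1 (mod 127) for each prime q ∈ {2, 3, 7}.
g = 2: 2^63 ≡ 1 — hits 1, so not a primitive root.
g = 3: 3^63 ≡ 126; 3^42 ≡ 107; 3^18 ≡ 4 — none is 1, so 3 is a primitive root.
Hence the least primitive root of 127 is 3.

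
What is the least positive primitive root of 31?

3

φ(31) = 31 − 1 = 30 = 2 · 3 · 5.
g is a primitive root iff g^(30/q) ≢ 1 (mod 31) for each prime q ∈ {2, 3, 5}.
g = 2: 2^15 ≡ 1 — hits 1, so not a primitive root.
g = 3: 3^15 ≡ 30; 3^10 ≡ 25; 3^6 ≡ 16 — none is 1, so 3 is a primitive root.
So 3 is the smallest generator of (Z/31Z)^×.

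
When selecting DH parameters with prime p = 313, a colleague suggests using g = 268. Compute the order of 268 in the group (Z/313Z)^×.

312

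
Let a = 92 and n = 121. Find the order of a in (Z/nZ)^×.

55

The order of 92 must divide φ(121) = φ(11^2) = 11·(11−1) = 110 = 2 · 5 · 11.
Divisors of 110: 1, 2, 5, 10, 11, 22, 55, 110.
Test each divisor d:
92^1 ≡ 92 (mod 121)
92^2 ≡ 115 (mod 121)
92^5 ≡ 45 (mod 121)
92^10 ≡ 89 (mod 121)
92^11 ≡ 81 (mod 121)
92^22 ≡ 27 (mod 121)
92^55 ≡ 1 (mod 121) ✓
The smallest such exponent is 55, so the order of 92 is 55.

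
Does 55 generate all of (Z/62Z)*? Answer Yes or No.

φ(62) = φ(2)·φ(31) = 1·30 = 30 = 2 · 3 · 5.
It suffices to check that the order of 55 is not a proper divisor of 30: compute 55^(30/q) for q ∈ {2, 3, 5}.
55^15 ≡ 61 (mod 62)  [q = 2: ≢ 1 ✓]
55^10 ≡ 25 (mod 62)  [q = 3: ≢ 1 ✓]
55^6 ≡ 35 (mod 62)  [q = 5: ≢ 1 ✓]
All checks pass, so 55 has order 30 and is a primitive root modulo 62.

Yes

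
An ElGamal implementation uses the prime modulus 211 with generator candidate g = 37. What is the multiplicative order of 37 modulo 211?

105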